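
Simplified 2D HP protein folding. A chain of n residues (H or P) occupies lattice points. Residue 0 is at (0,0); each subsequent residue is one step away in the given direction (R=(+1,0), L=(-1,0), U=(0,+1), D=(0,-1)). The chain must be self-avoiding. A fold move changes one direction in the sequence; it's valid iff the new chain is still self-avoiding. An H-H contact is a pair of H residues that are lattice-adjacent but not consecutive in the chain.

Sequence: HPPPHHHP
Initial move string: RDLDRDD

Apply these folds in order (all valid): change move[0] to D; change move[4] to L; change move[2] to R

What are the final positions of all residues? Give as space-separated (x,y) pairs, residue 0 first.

Answer: (0,0) (0,-1) (0,-2) (1,-2) (1,-3) (0,-3) (0,-4) (0,-5)

Derivation:
Initial moves: RDLDRDD
Fold: move[0]->D => DDLDRDD (positions: [(0, 0), (0, -1), (0, -2), (-1, -2), (-1, -3), (0, -3), (0, -4), (0, -5)])
Fold: move[4]->L => DDLDLDD (positions: [(0, 0), (0, -1), (0, -2), (-1, -2), (-1, -3), (-2, -3), (-2, -4), (-2, -5)])
Fold: move[2]->R => DDRDLDD (positions: [(0, 0), (0, -1), (0, -2), (1, -2), (1, -3), (0, -3), (0, -4), (0, -5)])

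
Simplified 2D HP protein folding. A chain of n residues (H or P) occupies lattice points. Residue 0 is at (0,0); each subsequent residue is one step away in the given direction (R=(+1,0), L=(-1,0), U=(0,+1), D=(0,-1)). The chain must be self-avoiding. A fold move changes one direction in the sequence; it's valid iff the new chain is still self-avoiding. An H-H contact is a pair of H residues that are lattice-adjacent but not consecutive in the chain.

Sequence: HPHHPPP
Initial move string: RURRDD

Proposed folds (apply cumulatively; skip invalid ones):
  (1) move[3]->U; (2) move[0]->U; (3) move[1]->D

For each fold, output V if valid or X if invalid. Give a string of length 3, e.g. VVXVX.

Initial: RURRDD -> [(0, 0), (1, 0), (1, 1), (2, 1), (3, 1), (3, 0), (3, -1)]
Fold 1: move[3]->U => RURUDD INVALID (collision), skipped
Fold 2: move[0]->U => UURRDD VALID
Fold 3: move[1]->D => UDRRDD INVALID (collision), skipped

Answer: XVX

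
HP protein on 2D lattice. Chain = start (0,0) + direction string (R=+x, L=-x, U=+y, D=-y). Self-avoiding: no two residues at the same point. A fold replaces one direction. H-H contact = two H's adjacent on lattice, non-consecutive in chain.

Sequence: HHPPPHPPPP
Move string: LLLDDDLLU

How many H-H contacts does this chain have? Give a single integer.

Positions: [(0, 0), (-1, 0), (-2, 0), (-3, 0), (-3, -1), (-3, -2), (-3, -3), (-4, -3), (-5, -3), (-5, -2)]
No H-H contacts found.

Answer: 0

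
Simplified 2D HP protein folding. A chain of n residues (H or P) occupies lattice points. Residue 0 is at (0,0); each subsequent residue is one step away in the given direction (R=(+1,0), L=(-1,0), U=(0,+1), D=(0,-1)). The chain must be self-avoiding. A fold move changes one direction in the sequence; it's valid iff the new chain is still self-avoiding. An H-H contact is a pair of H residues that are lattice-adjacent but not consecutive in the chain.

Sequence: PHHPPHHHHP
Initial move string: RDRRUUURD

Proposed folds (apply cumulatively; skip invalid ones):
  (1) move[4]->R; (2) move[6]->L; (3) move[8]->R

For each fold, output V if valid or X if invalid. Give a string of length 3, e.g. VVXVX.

Initial: RDRRUUURD -> [(0, 0), (1, 0), (1, -1), (2, -1), (3, -1), (3, 0), (3, 1), (3, 2), (4, 2), (4, 1)]
Fold 1: move[4]->R => RDRRRUURD VALID
Fold 2: move[6]->L => RDRRRULRD INVALID (collision), skipped
Fold 3: move[8]->R => RDRRRUURR VALID

Answer: VXV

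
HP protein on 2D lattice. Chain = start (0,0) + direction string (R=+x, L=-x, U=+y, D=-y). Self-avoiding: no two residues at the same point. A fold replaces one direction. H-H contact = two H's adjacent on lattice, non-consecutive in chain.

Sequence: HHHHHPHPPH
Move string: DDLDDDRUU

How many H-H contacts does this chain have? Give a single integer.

Positions: [(0, 0), (0, -1), (0, -2), (-1, -2), (-1, -3), (-1, -4), (-1, -5), (0, -5), (0, -4), (0, -3)]
H-H contact: residue 2 @(0,-2) - residue 9 @(0, -3)
H-H contact: residue 4 @(-1,-3) - residue 9 @(0, -3)

Answer: 2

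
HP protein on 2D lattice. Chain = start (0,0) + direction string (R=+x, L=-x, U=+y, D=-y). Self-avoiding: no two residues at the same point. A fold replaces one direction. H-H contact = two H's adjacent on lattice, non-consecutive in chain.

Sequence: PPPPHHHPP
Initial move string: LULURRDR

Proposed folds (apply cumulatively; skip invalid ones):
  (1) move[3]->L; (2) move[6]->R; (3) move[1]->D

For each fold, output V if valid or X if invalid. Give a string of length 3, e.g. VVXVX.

Answer: XVX

Derivation:
Initial: LULURRDR -> [(0, 0), (-1, 0), (-1, 1), (-2, 1), (-2, 2), (-1, 2), (0, 2), (0, 1), (1, 1)]
Fold 1: move[3]->L => LULLRRDR INVALID (collision), skipped
Fold 2: move[6]->R => LULURRRR VALID
Fold 3: move[1]->D => LDLURRRR INVALID (collision), skipped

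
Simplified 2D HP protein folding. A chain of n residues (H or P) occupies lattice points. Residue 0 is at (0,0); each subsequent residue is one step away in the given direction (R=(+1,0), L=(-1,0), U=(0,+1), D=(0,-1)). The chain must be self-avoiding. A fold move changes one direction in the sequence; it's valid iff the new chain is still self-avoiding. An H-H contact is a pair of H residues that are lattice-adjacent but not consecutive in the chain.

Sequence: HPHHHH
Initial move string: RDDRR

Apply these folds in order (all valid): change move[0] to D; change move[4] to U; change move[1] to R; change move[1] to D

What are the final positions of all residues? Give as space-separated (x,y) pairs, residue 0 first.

Answer: (0,0) (0,-1) (0,-2) (0,-3) (1,-3) (1,-2)

Derivation:
Initial moves: RDDRR
Fold: move[0]->D => DDDRR (positions: [(0, 0), (0, -1), (0, -2), (0, -3), (1, -3), (2, -3)])
Fold: move[4]->U => DDDRU (positions: [(0, 0), (0, -1), (0, -2), (0, -3), (1, -3), (1, -2)])
Fold: move[1]->R => DRDRU (positions: [(0, 0), (0, -1), (1, -1), (1, -2), (2, -2), (2, -1)])
Fold: move[1]->D => DDDRU (positions: [(0, 0), (0, -1), (0, -2), (0, -3), (1, -3), (1, -2)])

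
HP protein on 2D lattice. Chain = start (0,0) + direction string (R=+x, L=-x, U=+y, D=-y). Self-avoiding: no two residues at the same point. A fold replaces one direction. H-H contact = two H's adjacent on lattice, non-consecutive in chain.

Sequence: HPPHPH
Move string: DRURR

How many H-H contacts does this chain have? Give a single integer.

Answer: 1

Derivation:
Positions: [(0, 0), (0, -1), (1, -1), (1, 0), (2, 0), (3, 0)]
H-H contact: residue 0 @(0,0) - residue 3 @(1, 0)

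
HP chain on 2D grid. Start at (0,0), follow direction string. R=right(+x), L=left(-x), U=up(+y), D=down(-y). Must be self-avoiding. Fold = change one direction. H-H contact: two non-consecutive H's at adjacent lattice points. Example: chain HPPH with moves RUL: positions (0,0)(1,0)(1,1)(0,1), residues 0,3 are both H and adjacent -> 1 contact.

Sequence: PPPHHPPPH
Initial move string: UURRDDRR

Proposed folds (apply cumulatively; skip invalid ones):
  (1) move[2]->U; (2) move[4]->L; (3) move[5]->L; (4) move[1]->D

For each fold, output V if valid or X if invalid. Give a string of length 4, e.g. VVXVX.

Initial: UURRDDRR -> [(0, 0), (0, 1), (0, 2), (1, 2), (2, 2), (2, 1), (2, 0), (3, 0), (4, 0)]
Fold 1: move[2]->U => UUURDDRR VALID
Fold 2: move[4]->L => UUURLDRR INVALID (collision), skipped
Fold 3: move[5]->L => UUURDLRR INVALID (collision), skipped
Fold 4: move[1]->D => UDURDDRR INVALID (collision), skipped

Answer: VXXX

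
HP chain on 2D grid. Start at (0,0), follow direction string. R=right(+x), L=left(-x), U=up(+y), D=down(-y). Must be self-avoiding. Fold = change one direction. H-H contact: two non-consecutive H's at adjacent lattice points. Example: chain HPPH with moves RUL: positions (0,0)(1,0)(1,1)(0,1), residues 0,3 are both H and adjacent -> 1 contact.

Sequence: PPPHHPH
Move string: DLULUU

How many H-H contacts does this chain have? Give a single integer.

Answer: 0

Derivation:
Positions: [(0, 0), (0, -1), (-1, -1), (-1, 0), (-2, 0), (-2, 1), (-2, 2)]
No H-H contacts found.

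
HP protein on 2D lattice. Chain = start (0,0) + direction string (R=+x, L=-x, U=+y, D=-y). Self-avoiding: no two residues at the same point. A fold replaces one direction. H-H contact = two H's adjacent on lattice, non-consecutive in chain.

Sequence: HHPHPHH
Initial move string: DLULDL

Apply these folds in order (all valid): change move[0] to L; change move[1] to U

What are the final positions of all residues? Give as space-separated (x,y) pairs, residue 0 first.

Answer: (0,0) (-1,0) (-1,1) (-1,2) (-2,2) (-2,1) (-3,1)

Derivation:
Initial moves: DLULDL
Fold: move[0]->L => LLULDL (positions: [(0, 0), (-1, 0), (-2, 0), (-2, 1), (-3, 1), (-3, 0), (-4, 0)])
Fold: move[1]->U => LUULDL (positions: [(0, 0), (-1, 0), (-1, 1), (-1, 2), (-2, 2), (-2, 1), (-3, 1)])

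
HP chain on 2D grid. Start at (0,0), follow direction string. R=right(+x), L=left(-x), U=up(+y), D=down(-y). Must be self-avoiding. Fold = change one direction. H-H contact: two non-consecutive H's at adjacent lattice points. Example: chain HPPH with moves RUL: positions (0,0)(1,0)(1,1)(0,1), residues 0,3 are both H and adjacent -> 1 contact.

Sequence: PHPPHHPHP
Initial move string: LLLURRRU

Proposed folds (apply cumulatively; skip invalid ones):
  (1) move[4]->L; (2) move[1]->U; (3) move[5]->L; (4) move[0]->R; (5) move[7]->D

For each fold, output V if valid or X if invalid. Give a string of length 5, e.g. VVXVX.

Initial: LLLURRRU -> [(0, 0), (-1, 0), (-2, 0), (-3, 0), (-3, 1), (-2, 1), (-1, 1), (0, 1), (0, 2)]
Fold 1: move[4]->L => LLLULRRU INVALID (collision), skipped
Fold 2: move[1]->U => LULURRRU VALID
Fold 3: move[5]->L => LULURLRU INVALID (collision), skipped
Fold 4: move[0]->R => RULURRRU VALID
Fold 5: move[7]->D => RULURRRD VALID

Answer: XVXVV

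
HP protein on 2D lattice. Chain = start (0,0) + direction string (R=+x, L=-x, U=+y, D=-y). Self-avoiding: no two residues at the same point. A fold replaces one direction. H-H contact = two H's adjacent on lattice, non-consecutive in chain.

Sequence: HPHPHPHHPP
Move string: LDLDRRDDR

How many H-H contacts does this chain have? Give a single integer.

Answer: 0

Derivation:
Positions: [(0, 0), (-1, 0), (-1, -1), (-2, -1), (-2, -2), (-1, -2), (0, -2), (0, -3), (0, -4), (1, -4)]
No H-H contacts found.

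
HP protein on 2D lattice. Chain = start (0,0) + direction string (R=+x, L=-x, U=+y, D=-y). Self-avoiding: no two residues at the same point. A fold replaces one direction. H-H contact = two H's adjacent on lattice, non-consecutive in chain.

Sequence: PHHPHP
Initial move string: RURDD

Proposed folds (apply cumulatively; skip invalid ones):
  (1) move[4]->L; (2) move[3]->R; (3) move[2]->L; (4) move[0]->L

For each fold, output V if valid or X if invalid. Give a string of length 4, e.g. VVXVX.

Answer: XVXV

Derivation:
Initial: RURDD -> [(0, 0), (1, 0), (1, 1), (2, 1), (2, 0), (2, -1)]
Fold 1: move[4]->L => RURDL INVALID (collision), skipped
Fold 2: move[3]->R => RURRD VALID
Fold 3: move[2]->L => RULRD INVALID (collision), skipped
Fold 4: move[0]->L => LURRD VALID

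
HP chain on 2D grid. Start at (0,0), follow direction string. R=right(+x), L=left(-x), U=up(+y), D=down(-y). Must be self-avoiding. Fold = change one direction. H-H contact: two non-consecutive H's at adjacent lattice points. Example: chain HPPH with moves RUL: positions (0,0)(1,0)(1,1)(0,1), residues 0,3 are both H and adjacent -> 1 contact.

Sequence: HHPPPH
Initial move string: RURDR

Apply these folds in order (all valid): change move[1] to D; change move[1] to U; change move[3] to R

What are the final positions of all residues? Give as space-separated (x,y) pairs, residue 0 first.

Initial moves: RURDR
Fold: move[1]->D => RDRDR (positions: [(0, 0), (1, 0), (1, -1), (2, -1), (2, -2), (3, -2)])
Fold: move[1]->U => RURDR (positions: [(0, 0), (1, 0), (1, 1), (2, 1), (2, 0), (3, 0)])
Fold: move[3]->R => RURRR (positions: [(0, 0), (1, 0), (1, 1), (2, 1), (3, 1), (4, 1)])

Answer: (0,0) (1,0) (1,1) (2,1) (3,1) (4,1)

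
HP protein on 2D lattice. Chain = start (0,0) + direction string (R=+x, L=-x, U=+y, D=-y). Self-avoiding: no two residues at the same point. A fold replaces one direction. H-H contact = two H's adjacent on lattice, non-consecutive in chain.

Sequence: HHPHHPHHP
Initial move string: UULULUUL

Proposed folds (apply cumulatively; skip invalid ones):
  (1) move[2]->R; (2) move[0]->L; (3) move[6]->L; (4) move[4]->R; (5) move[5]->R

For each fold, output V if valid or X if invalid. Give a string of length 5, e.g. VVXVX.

Answer: VVVVX

Derivation:
Initial: UULULUUL -> [(0, 0), (0, 1), (0, 2), (-1, 2), (-1, 3), (-2, 3), (-2, 4), (-2, 5), (-3, 5)]
Fold 1: move[2]->R => UURULUUL VALID
Fold 2: move[0]->L => LURULUUL VALID
Fold 3: move[6]->L => LURULULL VALID
Fold 4: move[4]->R => LURURULL VALID
Fold 5: move[5]->R => LURURRLL INVALID (collision), skipped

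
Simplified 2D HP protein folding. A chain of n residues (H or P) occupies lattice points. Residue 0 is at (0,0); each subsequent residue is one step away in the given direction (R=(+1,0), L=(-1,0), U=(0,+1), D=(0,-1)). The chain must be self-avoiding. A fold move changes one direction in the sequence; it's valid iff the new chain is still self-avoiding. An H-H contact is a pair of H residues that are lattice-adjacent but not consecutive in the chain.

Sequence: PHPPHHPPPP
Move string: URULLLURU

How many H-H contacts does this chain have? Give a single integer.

Positions: [(0, 0), (0, 1), (1, 1), (1, 2), (0, 2), (-1, 2), (-2, 2), (-2, 3), (-1, 3), (-1, 4)]
H-H contact: residue 1 @(0,1) - residue 4 @(0, 2)

Answer: 1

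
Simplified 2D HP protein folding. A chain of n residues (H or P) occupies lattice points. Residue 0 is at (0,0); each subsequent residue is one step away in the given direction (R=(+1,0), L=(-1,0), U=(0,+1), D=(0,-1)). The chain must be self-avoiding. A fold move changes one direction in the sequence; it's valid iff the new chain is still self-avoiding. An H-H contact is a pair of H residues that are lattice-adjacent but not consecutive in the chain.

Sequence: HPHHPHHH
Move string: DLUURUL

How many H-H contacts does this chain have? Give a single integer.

Positions: [(0, 0), (0, -1), (-1, -1), (-1, 0), (-1, 1), (0, 1), (0, 2), (-1, 2)]
H-H contact: residue 0 @(0,0) - residue 3 @(-1, 0)
H-H contact: residue 0 @(0,0) - residue 5 @(0, 1)

Answer: 2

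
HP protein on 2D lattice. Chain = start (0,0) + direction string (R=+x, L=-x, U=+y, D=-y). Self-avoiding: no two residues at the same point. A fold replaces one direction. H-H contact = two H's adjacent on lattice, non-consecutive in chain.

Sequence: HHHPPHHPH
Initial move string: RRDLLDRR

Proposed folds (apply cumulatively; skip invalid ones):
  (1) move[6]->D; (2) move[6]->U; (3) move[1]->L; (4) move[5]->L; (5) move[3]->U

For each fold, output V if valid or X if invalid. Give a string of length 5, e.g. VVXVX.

Initial: RRDLLDRR -> [(0, 0), (1, 0), (2, 0), (2, -1), (1, -1), (0, -1), (0, -2), (1, -2), (2, -2)]
Fold 1: move[6]->D => RRDLLDDR VALID
Fold 2: move[6]->U => RRDLLDUR INVALID (collision), skipped
Fold 3: move[1]->L => RLDLLDDR INVALID (collision), skipped
Fold 4: move[5]->L => RRDLLLDR VALID
Fold 5: move[3]->U => RRDULLDR INVALID (collision), skipped

Answer: VXXVX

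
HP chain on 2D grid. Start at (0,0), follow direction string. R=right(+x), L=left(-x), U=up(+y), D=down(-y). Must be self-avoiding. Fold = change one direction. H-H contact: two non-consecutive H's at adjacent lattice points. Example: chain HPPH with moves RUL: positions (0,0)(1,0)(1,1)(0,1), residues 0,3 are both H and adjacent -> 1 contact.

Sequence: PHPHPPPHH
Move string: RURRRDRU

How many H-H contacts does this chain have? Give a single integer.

Positions: [(0, 0), (1, 0), (1, 1), (2, 1), (3, 1), (4, 1), (4, 0), (5, 0), (5, 1)]
No H-H contacts found.

Answer: 0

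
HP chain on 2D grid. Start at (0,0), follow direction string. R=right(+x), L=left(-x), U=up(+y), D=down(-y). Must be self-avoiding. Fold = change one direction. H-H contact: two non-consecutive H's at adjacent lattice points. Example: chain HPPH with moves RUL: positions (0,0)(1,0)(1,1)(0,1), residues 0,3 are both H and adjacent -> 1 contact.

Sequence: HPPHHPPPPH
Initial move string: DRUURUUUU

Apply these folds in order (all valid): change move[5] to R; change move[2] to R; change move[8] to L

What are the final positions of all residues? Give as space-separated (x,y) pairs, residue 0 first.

Initial moves: DRUURUUUU
Fold: move[5]->R => DRUURRUUU (positions: [(0, 0), (0, -1), (1, -1), (1, 0), (1, 1), (2, 1), (3, 1), (3, 2), (3, 3), (3, 4)])
Fold: move[2]->R => DRRURRUUU (positions: [(0, 0), (0, -1), (1, -1), (2, -1), (2, 0), (3, 0), (4, 0), (4, 1), (4, 2), (4, 3)])
Fold: move[8]->L => DRRURRUUL (positions: [(0, 0), (0, -1), (1, -1), (2, -1), (2, 0), (3, 0), (4, 0), (4, 1), (4, 2), (3, 2)])

Answer: (0,0) (0,-1) (1,-1) (2,-1) (2,0) (3,0) (4,0) (4,1) (4,2) (3,2)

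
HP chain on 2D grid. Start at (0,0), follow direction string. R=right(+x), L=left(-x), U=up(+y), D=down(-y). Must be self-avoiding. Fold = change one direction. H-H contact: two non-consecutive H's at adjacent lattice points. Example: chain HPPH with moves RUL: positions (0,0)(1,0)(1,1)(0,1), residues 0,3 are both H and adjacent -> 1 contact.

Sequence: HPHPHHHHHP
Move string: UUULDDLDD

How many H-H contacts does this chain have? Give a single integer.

Answer: 1

Derivation:
Positions: [(0, 0), (0, 1), (0, 2), (0, 3), (-1, 3), (-1, 2), (-1, 1), (-2, 1), (-2, 0), (-2, -1)]
H-H contact: residue 2 @(0,2) - residue 5 @(-1, 2)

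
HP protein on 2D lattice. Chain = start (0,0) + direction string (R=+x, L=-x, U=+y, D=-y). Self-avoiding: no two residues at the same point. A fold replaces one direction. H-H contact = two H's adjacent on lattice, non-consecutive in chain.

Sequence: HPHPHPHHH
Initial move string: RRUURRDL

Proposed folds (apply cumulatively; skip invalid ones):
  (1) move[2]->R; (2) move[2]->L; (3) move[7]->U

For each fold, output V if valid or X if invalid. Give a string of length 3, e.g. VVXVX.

Answer: VXX

Derivation:
Initial: RRUURRDL -> [(0, 0), (1, 0), (2, 0), (2, 1), (2, 2), (3, 2), (4, 2), (4, 1), (3, 1)]
Fold 1: move[2]->R => RRRURRDL VALID
Fold 2: move[2]->L => RRLURRDL INVALID (collision), skipped
Fold 3: move[7]->U => RRRURRDU INVALID (collision), skipped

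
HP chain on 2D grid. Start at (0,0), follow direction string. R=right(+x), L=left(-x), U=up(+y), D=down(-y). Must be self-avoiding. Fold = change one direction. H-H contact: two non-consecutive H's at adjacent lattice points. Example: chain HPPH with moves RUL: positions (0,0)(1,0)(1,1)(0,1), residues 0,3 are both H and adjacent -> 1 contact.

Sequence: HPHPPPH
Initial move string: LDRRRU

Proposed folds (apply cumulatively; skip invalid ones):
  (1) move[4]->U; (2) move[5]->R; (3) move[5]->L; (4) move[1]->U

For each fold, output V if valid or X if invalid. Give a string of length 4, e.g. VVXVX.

Answer: VVXV

Derivation:
Initial: LDRRRU -> [(0, 0), (-1, 0), (-1, -1), (0, -1), (1, -1), (2, -1), (2, 0)]
Fold 1: move[4]->U => LDRRUU VALID
Fold 2: move[5]->R => LDRRUR VALID
Fold 3: move[5]->L => LDRRUL INVALID (collision), skipped
Fold 4: move[1]->U => LURRUR VALID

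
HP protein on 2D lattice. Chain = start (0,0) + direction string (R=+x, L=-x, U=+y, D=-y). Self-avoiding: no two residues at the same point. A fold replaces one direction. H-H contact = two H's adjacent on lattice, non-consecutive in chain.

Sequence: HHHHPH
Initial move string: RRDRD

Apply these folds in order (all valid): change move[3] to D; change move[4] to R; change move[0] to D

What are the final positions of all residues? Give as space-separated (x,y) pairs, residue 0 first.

Initial moves: RRDRD
Fold: move[3]->D => RRDDD (positions: [(0, 0), (1, 0), (2, 0), (2, -1), (2, -2), (2, -3)])
Fold: move[4]->R => RRDDR (positions: [(0, 0), (1, 0), (2, 0), (2, -1), (2, -2), (3, -2)])
Fold: move[0]->D => DRDDR (positions: [(0, 0), (0, -1), (1, -1), (1, -2), (1, -3), (2, -3)])

Answer: (0,0) (0,-1) (1,-1) (1,-2) (1,-3) (2,-3)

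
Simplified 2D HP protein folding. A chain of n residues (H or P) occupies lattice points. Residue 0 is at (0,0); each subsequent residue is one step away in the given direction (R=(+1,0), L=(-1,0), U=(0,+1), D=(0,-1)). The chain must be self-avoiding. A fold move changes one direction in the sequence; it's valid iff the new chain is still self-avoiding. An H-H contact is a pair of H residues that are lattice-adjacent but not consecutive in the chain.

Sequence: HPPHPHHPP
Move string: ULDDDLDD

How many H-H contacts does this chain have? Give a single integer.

Answer: 1

Derivation:
Positions: [(0, 0), (0, 1), (-1, 1), (-1, 0), (-1, -1), (-1, -2), (-2, -2), (-2, -3), (-2, -4)]
H-H contact: residue 0 @(0,0) - residue 3 @(-1, 0)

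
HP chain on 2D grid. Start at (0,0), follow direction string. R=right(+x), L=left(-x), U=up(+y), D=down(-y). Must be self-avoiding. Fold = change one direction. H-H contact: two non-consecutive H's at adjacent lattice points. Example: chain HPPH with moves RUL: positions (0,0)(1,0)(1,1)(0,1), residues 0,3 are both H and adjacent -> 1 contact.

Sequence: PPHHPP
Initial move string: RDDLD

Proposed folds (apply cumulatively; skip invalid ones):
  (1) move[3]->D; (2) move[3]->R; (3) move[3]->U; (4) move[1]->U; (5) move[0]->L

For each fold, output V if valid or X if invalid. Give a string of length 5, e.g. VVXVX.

Answer: VVXXV

Derivation:
Initial: RDDLD -> [(0, 0), (1, 0), (1, -1), (1, -2), (0, -2), (0, -3)]
Fold 1: move[3]->D => RDDDD VALID
Fold 2: move[3]->R => RDDRD VALID
Fold 3: move[3]->U => RDDUD INVALID (collision), skipped
Fold 4: move[1]->U => RUDRD INVALID (collision), skipped
Fold 5: move[0]->L => LDDRD VALID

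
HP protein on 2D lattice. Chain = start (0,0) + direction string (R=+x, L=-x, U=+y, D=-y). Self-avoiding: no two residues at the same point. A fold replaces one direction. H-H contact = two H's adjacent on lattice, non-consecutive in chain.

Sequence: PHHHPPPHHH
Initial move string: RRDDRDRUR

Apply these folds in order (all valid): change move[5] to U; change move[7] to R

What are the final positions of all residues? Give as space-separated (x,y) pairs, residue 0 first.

Answer: (0,0) (1,0) (2,0) (2,-1) (2,-2) (3,-2) (3,-1) (4,-1) (5,-1) (6,-1)

Derivation:
Initial moves: RRDDRDRUR
Fold: move[5]->U => RRDDRURUR (positions: [(0, 0), (1, 0), (2, 0), (2, -1), (2, -2), (3, -2), (3, -1), (4, -1), (4, 0), (5, 0)])
Fold: move[7]->R => RRDDRURRR (positions: [(0, 0), (1, 0), (2, 0), (2, -1), (2, -2), (3, -2), (3, -1), (4, -1), (5, -1), (6, -1)])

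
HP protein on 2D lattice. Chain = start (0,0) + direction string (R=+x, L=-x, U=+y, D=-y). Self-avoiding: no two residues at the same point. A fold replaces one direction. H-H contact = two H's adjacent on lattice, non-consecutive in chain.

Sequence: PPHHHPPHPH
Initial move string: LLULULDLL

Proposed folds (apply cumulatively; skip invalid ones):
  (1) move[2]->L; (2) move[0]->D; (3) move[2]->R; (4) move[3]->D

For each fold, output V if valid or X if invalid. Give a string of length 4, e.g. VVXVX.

Answer: VVXX

Derivation:
Initial: LLULULDLL -> [(0, 0), (-1, 0), (-2, 0), (-2, 1), (-3, 1), (-3, 2), (-4, 2), (-4, 1), (-5, 1), (-6, 1)]
Fold 1: move[2]->L => LLLLULDLL VALID
Fold 2: move[0]->D => DLLLULDLL VALID
Fold 3: move[2]->R => DLRLULDLL INVALID (collision), skipped
Fold 4: move[3]->D => DLLDULDLL INVALID (collision), skipped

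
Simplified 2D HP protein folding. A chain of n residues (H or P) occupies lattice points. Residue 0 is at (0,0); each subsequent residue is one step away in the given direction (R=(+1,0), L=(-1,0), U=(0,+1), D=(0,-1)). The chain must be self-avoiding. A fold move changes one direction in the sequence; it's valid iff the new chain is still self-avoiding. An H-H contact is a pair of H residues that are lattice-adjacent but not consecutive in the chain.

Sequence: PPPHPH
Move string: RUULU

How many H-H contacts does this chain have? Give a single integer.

Answer: 0

Derivation:
Positions: [(0, 0), (1, 0), (1, 1), (1, 2), (0, 2), (0, 3)]
No H-H contacts found.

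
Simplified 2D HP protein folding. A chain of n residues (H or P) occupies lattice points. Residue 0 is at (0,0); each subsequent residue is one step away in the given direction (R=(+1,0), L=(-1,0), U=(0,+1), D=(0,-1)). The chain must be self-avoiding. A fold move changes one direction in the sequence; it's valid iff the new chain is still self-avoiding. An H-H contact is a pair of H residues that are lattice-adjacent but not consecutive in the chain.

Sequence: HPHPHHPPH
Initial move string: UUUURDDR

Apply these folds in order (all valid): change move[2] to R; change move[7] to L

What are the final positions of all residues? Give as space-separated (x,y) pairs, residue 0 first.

Answer: (0,0) (0,1) (0,2) (1,2) (1,3) (2,3) (2,2) (2,1) (1,1)

Derivation:
Initial moves: UUUURDDR
Fold: move[2]->R => UURURDDR (positions: [(0, 0), (0, 1), (0, 2), (1, 2), (1, 3), (2, 3), (2, 2), (2, 1), (3, 1)])
Fold: move[7]->L => UURURDDL (positions: [(0, 0), (0, 1), (0, 2), (1, 2), (1, 3), (2, 3), (2, 2), (2, 1), (1, 1)])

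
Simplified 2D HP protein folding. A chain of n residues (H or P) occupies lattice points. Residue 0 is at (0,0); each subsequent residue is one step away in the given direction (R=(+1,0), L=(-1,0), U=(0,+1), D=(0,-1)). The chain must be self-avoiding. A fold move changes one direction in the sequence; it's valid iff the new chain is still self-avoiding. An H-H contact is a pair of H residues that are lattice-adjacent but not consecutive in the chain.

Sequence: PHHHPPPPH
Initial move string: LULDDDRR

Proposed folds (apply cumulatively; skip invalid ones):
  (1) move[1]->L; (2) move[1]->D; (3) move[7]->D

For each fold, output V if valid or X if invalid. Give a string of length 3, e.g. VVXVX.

Initial: LULDDDRR -> [(0, 0), (-1, 0), (-1, 1), (-2, 1), (-2, 0), (-2, -1), (-2, -2), (-1, -2), (0, -2)]
Fold 1: move[1]->L => LLLDDDRR VALID
Fold 2: move[1]->D => LDLDDDRR VALID
Fold 3: move[7]->D => LDLDDDRD VALID

Answer: VVV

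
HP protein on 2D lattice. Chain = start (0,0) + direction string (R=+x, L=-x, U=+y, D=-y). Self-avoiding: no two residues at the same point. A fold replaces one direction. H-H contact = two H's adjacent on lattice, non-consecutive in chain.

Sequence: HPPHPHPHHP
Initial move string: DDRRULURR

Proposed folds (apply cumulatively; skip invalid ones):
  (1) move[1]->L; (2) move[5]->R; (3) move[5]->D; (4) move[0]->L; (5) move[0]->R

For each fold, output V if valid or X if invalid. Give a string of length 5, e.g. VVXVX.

Initial: DDRRULURR -> [(0, 0), (0, -1), (0, -2), (1, -2), (2, -2), (2, -1), (1, -1), (1, 0), (2, 0), (3, 0)]
Fold 1: move[1]->L => DLRRULURR INVALID (collision), skipped
Fold 2: move[5]->R => DDRRURURR VALID
Fold 3: move[5]->D => DDRRUDURR INVALID (collision), skipped
Fold 4: move[0]->L => LDRRURURR VALID
Fold 5: move[0]->R => RDRRURURR VALID

Answer: XVXVV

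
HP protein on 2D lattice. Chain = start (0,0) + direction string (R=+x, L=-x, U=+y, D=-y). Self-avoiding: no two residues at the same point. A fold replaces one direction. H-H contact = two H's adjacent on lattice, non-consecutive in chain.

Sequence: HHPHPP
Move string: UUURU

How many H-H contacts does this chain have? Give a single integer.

Answer: 0

Derivation:
Positions: [(0, 0), (0, 1), (0, 2), (0, 3), (1, 3), (1, 4)]
No H-H contacts found.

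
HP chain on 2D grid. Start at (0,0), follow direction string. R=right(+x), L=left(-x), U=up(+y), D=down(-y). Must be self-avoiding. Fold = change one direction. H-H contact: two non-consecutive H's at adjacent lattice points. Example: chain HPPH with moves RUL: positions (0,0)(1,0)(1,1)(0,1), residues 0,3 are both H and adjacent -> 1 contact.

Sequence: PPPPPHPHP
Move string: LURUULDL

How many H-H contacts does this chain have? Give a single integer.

Positions: [(0, 0), (-1, 0), (-1, 1), (0, 1), (0, 2), (0, 3), (-1, 3), (-1, 2), (-2, 2)]
No H-H contacts found.

Answer: 0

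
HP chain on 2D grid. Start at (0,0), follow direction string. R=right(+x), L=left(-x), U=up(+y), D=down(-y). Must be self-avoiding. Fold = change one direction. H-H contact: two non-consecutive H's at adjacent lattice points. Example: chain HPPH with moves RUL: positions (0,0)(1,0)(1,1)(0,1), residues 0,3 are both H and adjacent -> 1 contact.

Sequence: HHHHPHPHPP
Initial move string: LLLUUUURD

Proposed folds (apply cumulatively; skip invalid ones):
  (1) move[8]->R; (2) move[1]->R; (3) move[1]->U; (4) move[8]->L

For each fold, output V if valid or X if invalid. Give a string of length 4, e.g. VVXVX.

Answer: VXVX

Derivation:
Initial: LLLUUUURD -> [(0, 0), (-1, 0), (-2, 0), (-3, 0), (-3, 1), (-3, 2), (-3, 3), (-3, 4), (-2, 4), (-2, 3)]
Fold 1: move[8]->R => LLLUUUURR VALID
Fold 2: move[1]->R => LRLUUUURR INVALID (collision), skipped
Fold 3: move[1]->U => LULUUUURR VALID
Fold 4: move[8]->L => LULUUUURL INVALID (collision), skipped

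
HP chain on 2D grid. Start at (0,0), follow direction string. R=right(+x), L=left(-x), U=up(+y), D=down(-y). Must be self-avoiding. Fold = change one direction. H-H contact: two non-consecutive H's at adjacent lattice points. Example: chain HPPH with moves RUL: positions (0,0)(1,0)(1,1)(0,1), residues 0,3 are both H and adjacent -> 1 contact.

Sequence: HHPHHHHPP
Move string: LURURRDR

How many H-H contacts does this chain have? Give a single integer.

Answer: 1

Derivation:
Positions: [(0, 0), (-1, 0), (-1, 1), (0, 1), (0, 2), (1, 2), (2, 2), (2, 1), (3, 1)]
H-H contact: residue 0 @(0,0) - residue 3 @(0, 1)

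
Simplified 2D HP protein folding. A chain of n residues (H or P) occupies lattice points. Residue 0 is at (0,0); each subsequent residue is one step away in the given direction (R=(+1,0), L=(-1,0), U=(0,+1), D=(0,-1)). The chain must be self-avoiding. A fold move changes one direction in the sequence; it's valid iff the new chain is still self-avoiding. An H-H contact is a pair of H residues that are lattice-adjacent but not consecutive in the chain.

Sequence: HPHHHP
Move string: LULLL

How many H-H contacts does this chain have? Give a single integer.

Answer: 0

Derivation:
Positions: [(0, 0), (-1, 0), (-1, 1), (-2, 1), (-3, 1), (-4, 1)]
No H-H contacts found.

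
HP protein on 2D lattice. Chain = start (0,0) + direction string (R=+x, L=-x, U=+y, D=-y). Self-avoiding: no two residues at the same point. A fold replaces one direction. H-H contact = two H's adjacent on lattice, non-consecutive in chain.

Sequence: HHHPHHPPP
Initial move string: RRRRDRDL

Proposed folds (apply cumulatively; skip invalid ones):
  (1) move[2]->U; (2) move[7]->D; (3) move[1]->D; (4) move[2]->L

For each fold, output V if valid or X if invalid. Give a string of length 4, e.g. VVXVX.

Initial: RRRRDRDL -> [(0, 0), (1, 0), (2, 0), (3, 0), (4, 0), (4, -1), (5, -1), (5, -2), (4, -2)]
Fold 1: move[2]->U => RRURDRDL VALID
Fold 2: move[7]->D => RRURDRDD VALID
Fold 3: move[1]->D => RDURDRDD INVALID (collision), skipped
Fold 4: move[2]->L => RRLRDRDD INVALID (collision), skipped

Answer: VVXX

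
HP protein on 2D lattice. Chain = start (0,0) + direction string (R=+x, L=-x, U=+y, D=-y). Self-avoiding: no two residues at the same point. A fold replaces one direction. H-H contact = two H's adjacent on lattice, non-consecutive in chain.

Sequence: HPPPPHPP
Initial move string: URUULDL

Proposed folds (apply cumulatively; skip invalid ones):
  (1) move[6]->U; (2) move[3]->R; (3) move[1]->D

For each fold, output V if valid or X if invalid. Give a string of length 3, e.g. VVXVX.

Answer: XXX

Derivation:
Initial: URUULDL -> [(0, 0), (0, 1), (1, 1), (1, 2), (1, 3), (0, 3), (0, 2), (-1, 2)]
Fold 1: move[6]->U => URUULDU INVALID (collision), skipped
Fold 2: move[3]->R => URURLDL INVALID (collision), skipped
Fold 3: move[1]->D => UDUULDL INVALID (collision), skipped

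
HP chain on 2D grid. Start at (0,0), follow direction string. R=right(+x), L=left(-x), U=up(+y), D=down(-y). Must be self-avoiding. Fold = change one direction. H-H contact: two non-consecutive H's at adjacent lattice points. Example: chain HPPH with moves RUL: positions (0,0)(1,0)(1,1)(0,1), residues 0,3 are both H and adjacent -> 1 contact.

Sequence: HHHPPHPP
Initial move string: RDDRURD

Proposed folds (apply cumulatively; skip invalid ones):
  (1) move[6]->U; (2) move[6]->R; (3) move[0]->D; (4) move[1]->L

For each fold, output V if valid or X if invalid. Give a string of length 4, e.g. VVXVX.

Answer: VVVX

Derivation:
Initial: RDDRURD -> [(0, 0), (1, 0), (1, -1), (1, -2), (2, -2), (2, -1), (3, -1), (3, -2)]
Fold 1: move[6]->U => RDDRURU VALID
Fold 2: move[6]->R => RDDRURR VALID
Fold 3: move[0]->D => DDDRURR VALID
Fold 4: move[1]->L => DLDRURR INVALID (collision), skipped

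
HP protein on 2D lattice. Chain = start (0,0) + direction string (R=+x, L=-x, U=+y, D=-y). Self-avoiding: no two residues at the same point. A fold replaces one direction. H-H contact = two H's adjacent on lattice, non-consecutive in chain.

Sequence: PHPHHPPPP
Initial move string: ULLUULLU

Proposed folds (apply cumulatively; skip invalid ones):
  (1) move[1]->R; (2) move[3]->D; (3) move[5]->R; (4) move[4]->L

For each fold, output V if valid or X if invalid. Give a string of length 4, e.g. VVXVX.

Initial: ULLUULLU -> [(0, 0), (0, 1), (-1, 1), (-2, 1), (-2, 2), (-2, 3), (-3, 3), (-4, 3), (-4, 4)]
Fold 1: move[1]->R => URLUULLU INVALID (collision), skipped
Fold 2: move[3]->D => ULLDULLU INVALID (collision), skipped
Fold 3: move[5]->R => ULLUURLU INVALID (collision), skipped
Fold 4: move[4]->L => ULLULLLU VALID

Answer: XXXV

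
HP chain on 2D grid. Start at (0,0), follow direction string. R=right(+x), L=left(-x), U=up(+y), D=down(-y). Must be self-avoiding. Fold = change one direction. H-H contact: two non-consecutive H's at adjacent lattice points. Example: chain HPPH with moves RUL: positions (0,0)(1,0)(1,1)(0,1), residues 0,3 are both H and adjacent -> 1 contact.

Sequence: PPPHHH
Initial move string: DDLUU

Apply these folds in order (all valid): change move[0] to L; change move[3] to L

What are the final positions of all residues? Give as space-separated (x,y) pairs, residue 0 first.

Answer: (0,0) (-1,0) (-1,-1) (-2,-1) (-3,-1) (-3,0)

Derivation:
Initial moves: DDLUU
Fold: move[0]->L => LDLUU (positions: [(0, 0), (-1, 0), (-1, -1), (-2, -1), (-2, 0), (-2, 1)])
Fold: move[3]->L => LDLLU (positions: [(0, 0), (-1, 0), (-1, -1), (-2, -1), (-3, -1), (-3, 0)])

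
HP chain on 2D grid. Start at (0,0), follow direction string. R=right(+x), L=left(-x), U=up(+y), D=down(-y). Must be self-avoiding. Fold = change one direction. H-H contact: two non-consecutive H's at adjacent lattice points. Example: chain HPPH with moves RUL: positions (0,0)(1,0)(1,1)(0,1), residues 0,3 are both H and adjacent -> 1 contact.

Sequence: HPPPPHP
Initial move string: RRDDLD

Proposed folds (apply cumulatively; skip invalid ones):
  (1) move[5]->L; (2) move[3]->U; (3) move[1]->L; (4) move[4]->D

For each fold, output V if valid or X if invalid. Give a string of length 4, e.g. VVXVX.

Initial: RRDDLD -> [(0, 0), (1, 0), (2, 0), (2, -1), (2, -2), (1, -2), (1, -3)]
Fold 1: move[5]->L => RRDDLL VALID
Fold 2: move[3]->U => RRDULL INVALID (collision), skipped
Fold 3: move[1]->L => RLDDLL INVALID (collision), skipped
Fold 4: move[4]->D => RRDDDL VALID

Answer: VXXV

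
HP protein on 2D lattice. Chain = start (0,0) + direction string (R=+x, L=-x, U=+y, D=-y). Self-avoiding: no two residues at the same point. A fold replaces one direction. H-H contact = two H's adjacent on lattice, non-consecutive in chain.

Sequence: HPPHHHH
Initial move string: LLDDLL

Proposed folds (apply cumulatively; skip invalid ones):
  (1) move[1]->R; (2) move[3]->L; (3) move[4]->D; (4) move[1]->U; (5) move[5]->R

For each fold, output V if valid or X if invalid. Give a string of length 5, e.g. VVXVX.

Initial: LLDDLL -> [(0, 0), (-1, 0), (-2, 0), (-2, -1), (-2, -2), (-3, -2), (-4, -2)]
Fold 1: move[1]->R => LRDDLL INVALID (collision), skipped
Fold 2: move[3]->L => LLDLLL VALID
Fold 3: move[4]->D => LLDLDL VALID
Fold 4: move[1]->U => LUDLDL INVALID (collision), skipped
Fold 5: move[5]->R => LLDLDR VALID

Answer: XVVXV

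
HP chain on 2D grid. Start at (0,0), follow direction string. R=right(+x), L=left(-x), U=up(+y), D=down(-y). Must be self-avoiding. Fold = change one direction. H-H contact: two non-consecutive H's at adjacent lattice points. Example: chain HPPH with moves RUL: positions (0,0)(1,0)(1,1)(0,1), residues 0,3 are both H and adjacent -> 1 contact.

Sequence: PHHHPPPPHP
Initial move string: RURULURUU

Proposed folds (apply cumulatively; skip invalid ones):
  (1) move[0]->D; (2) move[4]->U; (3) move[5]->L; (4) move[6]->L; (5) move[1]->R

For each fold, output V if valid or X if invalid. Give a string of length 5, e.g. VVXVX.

Answer: XVXVV

Derivation:
Initial: RURULURUU -> [(0, 0), (1, 0), (1, 1), (2, 1), (2, 2), (1, 2), (1, 3), (2, 3), (2, 4), (2, 5)]
Fold 1: move[0]->D => DURULURUU INVALID (collision), skipped
Fold 2: move[4]->U => RURUUURUU VALID
Fold 3: move[5]->L => RURUULRUU INVALID (collision), skipped
Fold 4: move[6]->L => RURUUULUU VALID
Fold 5: move[1]->R => RRRUUULUU VALID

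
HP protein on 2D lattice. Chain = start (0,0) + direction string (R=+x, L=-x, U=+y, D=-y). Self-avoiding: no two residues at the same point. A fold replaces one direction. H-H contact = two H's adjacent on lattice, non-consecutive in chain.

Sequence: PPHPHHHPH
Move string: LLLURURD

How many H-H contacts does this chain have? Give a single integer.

Answer: 2

Derivation:
Positions: [(0, 0), (-1, 0), (-2, 0), (-3, 0), (-3, 1), (-2, 1), (-2, 2), (-1, 2), (-1, 1)]
H-H contact: residue 2 @(-2,0) - residue 5 @(-2, 1)
H-H contact: residue 5 @(-2,1) - residue 8 @(-1, 1)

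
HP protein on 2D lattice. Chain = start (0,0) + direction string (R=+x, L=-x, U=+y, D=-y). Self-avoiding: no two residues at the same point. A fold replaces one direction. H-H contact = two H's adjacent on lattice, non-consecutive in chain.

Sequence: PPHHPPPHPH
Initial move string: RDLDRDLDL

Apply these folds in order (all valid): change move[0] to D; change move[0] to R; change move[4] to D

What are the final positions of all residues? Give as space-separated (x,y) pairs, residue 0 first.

Initial moves: RDLDRDLDL
Fold: move[0]->D => DDLDRDLDL (positions: [(0, 0), (0, -1), (0, -2), (-1, -2), (-1, -3), (0, -3), (0, -4), (-1, -4), (-1, -5), (-2, -5)])
Fold: move[0]->R => RDLDRDLDL (positions: [(0, 0), (1, 0), (1, -1), (0, -1), (0, -2), (1, -2), (1, -3), (0, -3), (0, -4), (-1, -4)])
Fold: move[4]->D => RDLDDDLDL (positions: [(0, 0), (1, 0), (1, -1), (0, -1), (0, -2), (0, -3), (0, -4), (-1, -4), (-1, -5), (-2, -5)])

Answer: (0,0) (1,0) (1,-1) (0,-1) (0,-2) (0,-3) (0,-4) (-1,-4) (-1,-5) (-2,-5)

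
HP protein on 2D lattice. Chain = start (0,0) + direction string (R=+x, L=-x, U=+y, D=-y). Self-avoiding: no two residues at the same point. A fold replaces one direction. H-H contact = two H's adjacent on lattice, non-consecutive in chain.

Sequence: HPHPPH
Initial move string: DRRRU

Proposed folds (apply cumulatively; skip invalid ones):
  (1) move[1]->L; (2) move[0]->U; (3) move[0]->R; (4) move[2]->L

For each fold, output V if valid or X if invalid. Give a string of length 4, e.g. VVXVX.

Answer: XVVX

Derivation:
Initial: DRRRU -> [(0, 0), (0, -1), (1, -1), (2, -1), (3, -1), (3, 0)]
Fold 1: move[1]->L => DLRRU INVALID (collision), skipped
Fold 2: move[0]->U => URRRU VALID
Fold 3: move[0]->R => RRRRU VALID
Fold 4: move[2]->L => RRLRU INVALID (collision), skipped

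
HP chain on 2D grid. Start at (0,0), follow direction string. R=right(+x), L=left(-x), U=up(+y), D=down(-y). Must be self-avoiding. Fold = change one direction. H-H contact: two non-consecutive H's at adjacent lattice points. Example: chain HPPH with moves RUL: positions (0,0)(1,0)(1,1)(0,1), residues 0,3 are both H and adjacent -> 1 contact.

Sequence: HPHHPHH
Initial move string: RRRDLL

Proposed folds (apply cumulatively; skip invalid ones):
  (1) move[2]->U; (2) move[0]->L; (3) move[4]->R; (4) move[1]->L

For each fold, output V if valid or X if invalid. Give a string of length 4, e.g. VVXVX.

Initial: RRRDLL -> [(0, 0), (1, 0), (2, 0), (3, 0), (3, -1), (2, -1), (1, -1)]
Fold 1: move[2]->U => RRUDLL INVALID (collision), skipped
Fold 2: move[0]->L => LRRDLL INVALID (collision), skipped
Fold 3: move[4]->R => RRRDRL INVALID (collision), skipped
Fold 4: move[1]->L => RLRDLL INVALID (collision), skipped

Answer: XXXX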